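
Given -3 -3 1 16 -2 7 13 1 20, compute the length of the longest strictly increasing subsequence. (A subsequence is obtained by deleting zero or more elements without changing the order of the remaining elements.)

5

Let dp[i] be the longest increasing subsequence ending at position i. Then dp = [1, 1, 2, 3, 2, 3, 4, 3, 5].
The maximum is 5; one witness is -3, 1, 7, 13, 20 at positions 1,3,6,7,9.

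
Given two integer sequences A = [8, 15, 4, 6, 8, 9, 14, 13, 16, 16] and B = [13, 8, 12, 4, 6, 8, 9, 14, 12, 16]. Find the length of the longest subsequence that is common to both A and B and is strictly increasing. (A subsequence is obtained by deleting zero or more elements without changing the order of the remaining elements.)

6

A longest common strictly increasing subsequence is 4, 6, 8, 9, 14, 16 (length 6); it appears in order in both A and B, and no longer such subsequence exists.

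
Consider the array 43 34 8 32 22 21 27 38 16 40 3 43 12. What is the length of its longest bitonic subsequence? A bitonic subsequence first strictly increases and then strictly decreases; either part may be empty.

7

Let inc[i] be the LIS ending at i and dec[i] the longest strictly decreasing subsequence starting at i. inc = [1, 1, 1, 2, 2, 2, 3, 4, 2, 5, 1, 6, 2], dec = [7, 6, 2, 5, 4, 3, 3, 3, 2, 2, 1, 2, 1].
max_i inc[i]+dec[i]−1 = 7, with one witness 43, 34, 32, 22, 21, 16, 12.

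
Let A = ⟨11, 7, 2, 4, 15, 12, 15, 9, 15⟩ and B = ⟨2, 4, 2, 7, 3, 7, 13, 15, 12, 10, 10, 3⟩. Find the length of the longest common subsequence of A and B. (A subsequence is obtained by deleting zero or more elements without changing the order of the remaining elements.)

A longest common subsequence is 2, 4, 15, 12 (length 4); the LCS DP confirms no longer common subsequence exists.

4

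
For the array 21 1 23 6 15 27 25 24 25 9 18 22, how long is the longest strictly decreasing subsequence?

4

Scanning left to right, the best length ending at each element is: 21→1, 1→2, 23→1, 6→2, 15→2, 27→1, 25→2, 24→3, 25→2, 9→4, 18→4, 22→4.
So the longest decreasing subsequence has length 4, e.g. 27, 25, 24, 9.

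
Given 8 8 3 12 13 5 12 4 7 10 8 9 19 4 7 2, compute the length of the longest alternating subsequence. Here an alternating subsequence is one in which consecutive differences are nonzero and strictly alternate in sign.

Track the best alternating length ending on an up-step vs a down-step at each position: up/down = 1/1, 1/1, 1/2, 3/1, 3/1, 3/4, 5/4, 3/6, 7/6, 7/6, 7/8, 9/8, 9/1, 3/10, 11/10, 1/12.
The maximum over both is 12; one such subsequence is 8, 3, 12, 5, 12, 4, 10, 8, 9, 4, 7, 2.

12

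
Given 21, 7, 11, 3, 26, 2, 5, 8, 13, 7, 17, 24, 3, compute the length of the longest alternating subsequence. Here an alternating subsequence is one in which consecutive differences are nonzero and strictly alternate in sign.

Track the best alternating length ending on an up-step vs a down-step at each position: up/down = 1/1, 1/2, 3/2, 1/4, 5/1, 1/6, 7/6, 7/6, 7/6, 7/8, 9/6, 9/6, 7/10.
The maximum over both is 10; one such subsequence is 21, 7, 11, 3, 26, 2, 8, 7, 17, 3.

10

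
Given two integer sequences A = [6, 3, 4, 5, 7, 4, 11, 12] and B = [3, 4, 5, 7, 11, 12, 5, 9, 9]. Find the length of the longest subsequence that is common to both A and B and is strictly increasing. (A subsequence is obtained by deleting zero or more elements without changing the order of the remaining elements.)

6

For each value that appears in both, track the longest common increasing run ending there.
The best achievable length is 6; one witness is 3, 4, 5, 7, 11, 12 (A-positions 2,3,4,5,7,8, B-positions 1,2,3,4,5,6).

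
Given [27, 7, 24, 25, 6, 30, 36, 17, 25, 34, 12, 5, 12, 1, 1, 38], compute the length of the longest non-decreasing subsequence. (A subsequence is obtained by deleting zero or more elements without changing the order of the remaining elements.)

Scanning left to right, the best length ending at each element is: 27→1, 7→1, 24→2, 25→3, 6→1, 30→4, 36→5, 17→2, 25→4, 34→5, 12→2, 5→1, 12→3, 1→1, 1→2, 38→6.
So the longest non-decreasing subsequence has length 6, e.g. 7, 24, 25, 30, 36, 38.

6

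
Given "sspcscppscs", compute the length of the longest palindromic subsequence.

9

Using dp[i][j] = 2 + dp[i+1][j−1] if the ends match, else max(dp[i+1][j], dp[i][j−1]):
dp[1][11] = 9. A witness is sspcscpss at positions 1,2,3,4,5,6,8,9,11.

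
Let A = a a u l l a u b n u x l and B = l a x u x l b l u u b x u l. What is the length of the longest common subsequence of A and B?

8

Backtracking the LCS table gives one alignment: a (A1,B2) → u (A3,B4) → l (A4,B6) → l (A5,B8) → u (A7,B10) → b (A8,B11) → u (A10,B13) → l (A12,B14).
So the longest common subsequence has length 8.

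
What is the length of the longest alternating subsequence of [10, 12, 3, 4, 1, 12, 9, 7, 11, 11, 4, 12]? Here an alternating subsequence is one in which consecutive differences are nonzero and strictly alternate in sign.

Track the best alternating length ending on an up-step vs a down-step at each position: up/down = 1/1, 2/1, 1/3, 4/3, 1/5, 6/1, 6/7, 6/7, 8/7, 8/7, 6/9, 10/1.
The maximum over both is 10; one such subsequence is 10, 12, 3, 4, 1, 12, 9, 11, 4, 12.

10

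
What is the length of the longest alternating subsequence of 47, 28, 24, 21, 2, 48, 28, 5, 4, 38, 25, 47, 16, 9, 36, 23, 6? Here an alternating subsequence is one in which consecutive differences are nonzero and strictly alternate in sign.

A longest alternating subsequence is 47, 28, 48, 28, 38, 25, 47, 16, 36, 23 (positions 1,2,6,7,10,11,12,13,15,16); its 9 consecutive differences strictly alternate in sign, and length 10 is optimal.

10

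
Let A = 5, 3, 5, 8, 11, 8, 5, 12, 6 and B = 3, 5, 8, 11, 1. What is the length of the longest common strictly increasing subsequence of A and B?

For each value that appears in both, track the longest common increasing run ending there.
The best achievable length is 4; one witness is 3, 5, 8, 11 (A-positions 2,3,4,5, B-positions 1,2,3,4).

4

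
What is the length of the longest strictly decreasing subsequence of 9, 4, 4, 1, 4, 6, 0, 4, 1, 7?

4

One longest decreasing subsequence is 9, 4, 1, 0 (positions 1,2,4,7), of length 4; no longer one exists.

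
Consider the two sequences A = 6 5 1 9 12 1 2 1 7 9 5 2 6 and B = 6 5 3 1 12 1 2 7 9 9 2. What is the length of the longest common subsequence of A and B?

A longest common subsequence is 6, 5, 1, 12, 1, 2, 7, 9, 2 (length 9); the LCS DP confirms no longer common subsequence exists.

9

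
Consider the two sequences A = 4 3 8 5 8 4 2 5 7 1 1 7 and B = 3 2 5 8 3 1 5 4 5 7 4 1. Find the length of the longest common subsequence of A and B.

7

A longest common subsequence is 3, 8, 5, 4, 5, 7, 1 (length 7); the LCS DP confirms no longer common subsequence exists.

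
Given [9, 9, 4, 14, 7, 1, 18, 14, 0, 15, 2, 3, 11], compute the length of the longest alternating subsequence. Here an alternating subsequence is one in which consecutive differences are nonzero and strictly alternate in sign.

Track the best alternating length ending on an up-step vs a down-step at each position: up/down = 1/1, 1/1, 1/2, 3/1, 3/4, 1/4, 5/1, 5/6, 1/6, 7/6, 7/8, 9/8, 9/8.
The maximum over both is 9; one such subsequence is 9, 4, 14, 7, 18, 14, 15, 2, 3.

9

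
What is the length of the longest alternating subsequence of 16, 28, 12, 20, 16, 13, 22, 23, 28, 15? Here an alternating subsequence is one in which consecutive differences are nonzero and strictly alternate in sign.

7

A longest alternating subsequence is 16, 28, 12, 20, 16, 22, 15 (positions 1,2,3,4,5,7,10); its 6 consecutive differences strictly alternate in sign, and length 7 is optimal.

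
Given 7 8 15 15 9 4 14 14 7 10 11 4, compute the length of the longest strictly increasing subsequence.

Let dp[i] be the longest increasing subsequence ending at position i. Then dp = [1, 2, 3, 3, 3, 1, 4, 4, 2, 4, 5, 1].
The maximum is 5; one witness is 7, 8, 9, 10, 11 at positions 1,2,5,10,11.

5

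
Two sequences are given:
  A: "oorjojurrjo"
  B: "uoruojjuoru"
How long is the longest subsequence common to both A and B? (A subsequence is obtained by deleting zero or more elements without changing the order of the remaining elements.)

A longest common subsequence is oojjur (length 6); the LCS DP confirms no longer common subsequence exists.

6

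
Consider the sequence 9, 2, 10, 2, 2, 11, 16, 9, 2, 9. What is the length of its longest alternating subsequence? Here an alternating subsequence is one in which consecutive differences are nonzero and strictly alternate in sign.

A longest alternating subsequence is 9, 2, 10, 2, 11, 2, 9 (positions 1,2,3,4,6,9,10); its 6 consecutive differences strictly alternate in sign, and length 7 is optimal.

7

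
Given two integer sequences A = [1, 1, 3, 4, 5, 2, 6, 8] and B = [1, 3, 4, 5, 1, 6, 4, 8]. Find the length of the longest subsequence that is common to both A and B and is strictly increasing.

For each value that appears in both, track the longest common increasing run ending there.
The best achievable length is 6; one witness is 1, 3, 4, 5, 6, 8 (A-positions 1,3,4,5,7,8, B-positions 1,2,3,4,6,8).

6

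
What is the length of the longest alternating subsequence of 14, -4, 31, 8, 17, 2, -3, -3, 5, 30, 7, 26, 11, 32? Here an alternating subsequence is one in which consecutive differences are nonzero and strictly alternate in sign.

11

Track the best alternating length ending on an up-step vs a down-step at each position: up/down = 1/1, 1/2, 3/1, 3/4, 5/4, 3/6, 3/6, 3/6, 7/6, 7/4, 7/8, 9/8, 9/10, 11/1.
The maximum over both is 11; one such subsequence is 14, -4, 31, 8, 17, 2, 30, 7, 26, 11, 32.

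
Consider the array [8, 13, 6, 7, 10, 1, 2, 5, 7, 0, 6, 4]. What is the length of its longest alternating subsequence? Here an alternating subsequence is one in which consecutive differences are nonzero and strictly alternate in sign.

9

Track the best alternating length ending on an up-step vs a down-step at each position: up/down = 1/1, 2/1, 1/3, 4/3, 4/3, 1/5, 6/5, 6/5, 6/5, 1/7, 8/7, 8/9.
The maximum over both is 9; one such subsequence is 8, 13, 6, 7, 1, 2, 0, 6, 4.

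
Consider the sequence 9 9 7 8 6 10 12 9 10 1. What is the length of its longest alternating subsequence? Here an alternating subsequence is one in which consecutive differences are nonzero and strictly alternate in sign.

8

A longest alternating subsequence is 9, 7, 8, 6, 10, 9, 10, 1 (positions 1,3,4,5,6,8,9,10); its 7 consecutive differences strictly alternate in sign, and length 8 is optimal.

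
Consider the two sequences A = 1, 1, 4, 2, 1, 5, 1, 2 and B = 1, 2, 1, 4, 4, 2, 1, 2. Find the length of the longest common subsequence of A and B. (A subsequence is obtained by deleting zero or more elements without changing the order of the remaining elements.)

6

Backtracking the LCS table gives one alignment: 1 (A1,B1) → 1 (A2,B3) → 4 (A3,B5) → 2 (A4,B6) → 1 (A7,B7) → 2 (A8,B8).
So the longest common subsequence has length 6.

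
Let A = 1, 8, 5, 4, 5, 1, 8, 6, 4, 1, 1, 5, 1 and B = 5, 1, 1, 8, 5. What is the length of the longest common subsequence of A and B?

A longest common subsequence is 1, 1, 8, 5 (length 4); the LCS DP confirms no longer common subsequence exists.

4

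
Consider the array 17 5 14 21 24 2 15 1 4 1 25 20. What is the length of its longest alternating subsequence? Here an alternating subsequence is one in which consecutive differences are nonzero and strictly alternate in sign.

10

A longest alternating subsequence is 17, 5, 14, 2, 15, 1, 4, 1, 25, 20 (positions 1,2,3,6,7,8,9,10,11,12); its 9 consecutive differences strictly alternate in sign, and length 10 is optimal.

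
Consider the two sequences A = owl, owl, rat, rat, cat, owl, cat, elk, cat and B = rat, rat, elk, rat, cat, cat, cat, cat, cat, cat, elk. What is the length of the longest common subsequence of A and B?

Backtracking the LCS table gives one alignment: rat (A3,B2) → rat (A4,B4) → cat (A5,B9) → cat (A7,B10) → elk (A8,B11).
So the longest common subsequence has length 5.

5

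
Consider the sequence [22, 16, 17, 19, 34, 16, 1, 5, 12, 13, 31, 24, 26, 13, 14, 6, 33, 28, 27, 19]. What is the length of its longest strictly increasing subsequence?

7

One longest increasing subsequence is 1, 5, 12, 13, 24, 26, 33 (positions 7,8,9,10,12,13,17), of length 7; no longer one exists.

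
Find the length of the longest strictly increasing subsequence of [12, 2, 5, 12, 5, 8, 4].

3

One longest increasing subsequence is 2, 5, 12 (positions 2,3,4), of length 3; no longer one exists.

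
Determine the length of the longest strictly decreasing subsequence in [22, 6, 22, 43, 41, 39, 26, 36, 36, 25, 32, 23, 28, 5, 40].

7

Scanning left to right, the best length ending at each element is: 22→1, 6→2, 22→1, 43→1, 41→2, 39→3, 26→4, 36→4, 36→4, 25→5, 32→5, 23→6, 28→6, 5→7, 40→3.
So the longest decreasing subsequence has length 7, e.g. 43, 41, 39, 26, 25, 23, 5.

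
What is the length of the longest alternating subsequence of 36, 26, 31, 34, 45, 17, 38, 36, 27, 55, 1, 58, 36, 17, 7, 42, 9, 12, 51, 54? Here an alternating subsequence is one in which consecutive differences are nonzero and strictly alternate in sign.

Track the best alternating length ending on an up-step vs a down-step at each position: up/down = 1/1, 1/2, 3/2, 3/2, 3/1, 1/4, 5/4, 5/6, 5/6, 7/1, 1/8, 9/1, 9/10, 9/10, 9/10, 11/10, 11/12, 13/12, 13/10, 13/10.
The maximum over both is 13; one such subsequence is 36, 26, 31, 17, 38, 36, 55, 1, 58, 36, 42, 9, 12.

13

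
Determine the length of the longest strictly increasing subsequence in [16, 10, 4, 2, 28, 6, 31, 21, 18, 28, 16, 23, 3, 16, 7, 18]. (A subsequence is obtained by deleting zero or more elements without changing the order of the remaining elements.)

Let dp[i] be the longest increasing subsequence ending at position i. Then dp = [1, 1, 1, 1, 2, 2, 3, 3, 3, 4, 3, 4, 2, 3, 3, 4].
The maximum is 4; one witness is 4, 6, 21, 28 at positions 3,6,8,10.

4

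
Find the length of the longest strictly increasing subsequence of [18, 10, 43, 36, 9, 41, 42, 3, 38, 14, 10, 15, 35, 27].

Let dp[i] be the longest increasing subsequence ending at position i. Then dp = [1, 1, 2, 2, 1, 3, 4, 1, 3, 2, 2, 3, 4, 4].
The maximum is 4; one witness is 18, 36, 41, 42 at positions 1,4,6,7.

4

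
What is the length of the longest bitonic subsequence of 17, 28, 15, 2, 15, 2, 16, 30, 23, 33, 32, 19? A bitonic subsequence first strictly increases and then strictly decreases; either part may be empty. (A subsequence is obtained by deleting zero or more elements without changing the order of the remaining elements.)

Let inc[i] be the LIS ending at i and dec[i] the longest strictly decreasing subsequence starting at i. inc = [1, 2, 1, 1, 2, 1, 3, 4, 4, 5, 5, 4], dec = [3, 3, 2, 1, 2, 1, 1, 3, 2, 3, 2, 1].
max_i inc[i]+dec[i]−1 = 7, with one witness 2, 15, 16, 30, 33, 32, 19.

7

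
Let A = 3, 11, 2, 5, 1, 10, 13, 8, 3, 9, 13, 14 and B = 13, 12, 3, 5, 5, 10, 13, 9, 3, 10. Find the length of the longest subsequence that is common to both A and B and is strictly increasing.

4

For each value that appears in both, track the longest common increasing run ending there.
The best achievable length is 4; one witness is 3, 5, 10, 13 (A-positions 1,4,6,7, B-positions 3,4,6,7).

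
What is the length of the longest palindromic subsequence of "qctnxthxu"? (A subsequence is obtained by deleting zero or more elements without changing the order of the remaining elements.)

One longest palindromic subsequence is xhx (positions 5,7,8); it reads the same forward and backward, and the interval DP gives dp[1][9] = 3.

3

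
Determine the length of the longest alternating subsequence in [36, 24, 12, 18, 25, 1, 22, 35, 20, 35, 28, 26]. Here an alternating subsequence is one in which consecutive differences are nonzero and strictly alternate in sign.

Track the best alternating length ending on an up-step vs a down-step at each position: up/down = 1/1, 1/2, 1/2, 3/2, 3/2, 1/4, 5/4, 5/2, 5/6, 7/2, 7/8, 7/8.
The maximum over both is 8; one such subsequence is 36, 12, 18, 1, 22, 20, 35, 28.

8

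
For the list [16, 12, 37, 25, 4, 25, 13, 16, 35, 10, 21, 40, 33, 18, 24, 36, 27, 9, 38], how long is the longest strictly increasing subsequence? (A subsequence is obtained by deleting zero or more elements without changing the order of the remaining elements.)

7

One longest increasing subsequence is 12, 13, 16, 21, 33, 36, 38 (positions 2,7,8,11,13,16,19), of length 7; no longer one exists.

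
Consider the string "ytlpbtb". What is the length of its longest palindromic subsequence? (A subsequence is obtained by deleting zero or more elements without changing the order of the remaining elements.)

3

One longest palindromic subsequence is btb (positions 5,6,7); it reads the same forward and backward, and the interval DP gives dp[1][7] = 3.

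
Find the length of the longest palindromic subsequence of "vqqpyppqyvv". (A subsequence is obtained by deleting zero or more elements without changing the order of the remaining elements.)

7

One longest palindromic subsequence is vqpppqv (positions 1,3,4,6,7,8,11); it reads the same forward and backward, and the interval DP gives dp[1][11] = 7.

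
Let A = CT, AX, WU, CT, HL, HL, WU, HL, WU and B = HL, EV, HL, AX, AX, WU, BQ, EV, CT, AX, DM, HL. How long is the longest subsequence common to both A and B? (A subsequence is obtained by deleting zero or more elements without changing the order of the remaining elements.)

4

Backtracking the LCS table gives one alignment: AX (A2,B5) → WU (A3,B6) → CT (A4,B9) → HL (A8,B12).
So the longest common subsequence has length 4.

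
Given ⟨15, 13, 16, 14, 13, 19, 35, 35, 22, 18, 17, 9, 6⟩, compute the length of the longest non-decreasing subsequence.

5

Let dp[i] be the longest non-decreasing subsequence ending at position i. Then dp = [1, 1, 2, 2, 2, 3, 4, 5, 4, 3, 3, 1, 1].
The maximum is 5; one witness is 15, 16, 19, 35, 35 at positions 1,3,6,7,8.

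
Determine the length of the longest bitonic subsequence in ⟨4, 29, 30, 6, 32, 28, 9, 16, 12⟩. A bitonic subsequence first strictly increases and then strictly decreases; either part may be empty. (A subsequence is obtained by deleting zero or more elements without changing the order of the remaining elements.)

7

One longest bitonic subsequence is 4, 29, 30, 32, 28, 16, 12 (positions 1,2,3,5,6,8,9): it rises to 32 then falls. Length 7 is optimal.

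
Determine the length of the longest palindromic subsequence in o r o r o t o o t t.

One longest palindromic subsequence is ootoo (positions 3,5,6,7,8); it reads the same forward and backward, and the interval DP gives dp[1][10] = 5.

5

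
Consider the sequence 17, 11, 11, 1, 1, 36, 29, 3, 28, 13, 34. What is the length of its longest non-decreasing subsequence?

Scanning left to right, the best length ending at each element is: 17→1, 11→1, 11→2, 1→1, 1→2, 36→3, 29→3, 3→3, 28→4, 13→4, 34→5.
So the longest non-decreasing subsequence has length 5, e.g. 1, 1, 3, 28, 34.

5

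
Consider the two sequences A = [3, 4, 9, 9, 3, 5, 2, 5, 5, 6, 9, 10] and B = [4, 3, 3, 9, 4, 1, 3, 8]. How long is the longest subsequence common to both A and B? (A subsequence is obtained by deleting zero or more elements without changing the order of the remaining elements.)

Backtracking the LCS table gives one alignment: 3 (A1,B3) → 4 (A2,B5) → 3 (A5,B7).
So the longest common subsequence has length 3.

3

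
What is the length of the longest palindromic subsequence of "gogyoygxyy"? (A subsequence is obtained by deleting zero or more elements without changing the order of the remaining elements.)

5

One longest palindromic subsequence is yyxyy (positions 4,6,8,9,10); it reads the same forward and backward, and the interval DP gives dp[1][10] = 5.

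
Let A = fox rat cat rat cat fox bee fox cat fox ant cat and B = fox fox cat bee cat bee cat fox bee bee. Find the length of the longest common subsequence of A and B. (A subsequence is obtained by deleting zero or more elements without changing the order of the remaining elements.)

A longest common subsequence is fox, cat, cat, bee, cat, fox (length 6); the LCS DP confirms no longer common subsequence exists.

6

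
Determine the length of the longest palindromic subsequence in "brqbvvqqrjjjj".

6

Using dp[i][j] = 2 + dp[i+1][j−1] if the ends match, else max(dp[i+1][j], dp[i][j−1]):
dp[1][13] = 6. A witness is rqvvqr at positions 2,3,5,6,8,9.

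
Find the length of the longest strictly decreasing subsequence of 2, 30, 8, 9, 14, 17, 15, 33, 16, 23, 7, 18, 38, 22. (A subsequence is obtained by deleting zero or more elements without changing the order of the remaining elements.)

Scanning left to right, the best length ending at each element is: 2→1, 30→1, 8→2, 9→2, 14→2, 17→2, 15→3, 33→1, 16→3, 23→2, 7→4, 18→3, 38→1, 22→3.
So the longest decreasing subsequence has length 4, e.g. 30, 17, 15, 7.

4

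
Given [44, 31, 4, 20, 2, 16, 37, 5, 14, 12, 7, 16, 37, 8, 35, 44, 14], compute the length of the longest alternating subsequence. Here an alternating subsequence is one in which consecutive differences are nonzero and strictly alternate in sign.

A longest alternating subsequence is 44, 4, 20, 2, 16, 5, 14, 12, 16, 8, 35, 14 (positions 1,3,4,5,6,8,9,10,12,14,15,17); its 11 consecutive differences strictly alternate in sign, and length 12 is optimal.

12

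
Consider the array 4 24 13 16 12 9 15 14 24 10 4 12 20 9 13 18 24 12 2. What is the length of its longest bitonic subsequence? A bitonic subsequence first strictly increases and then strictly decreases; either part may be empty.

Let inc[i] be the LIS ending at i and dec[i] the longest strictly decreasing subsequence starting at i. inc = [1, 2, 2, 3, 2, 2, 3, 3, 4, 3, 1, 4, 5, 2, 5, 6, 7, 4, 1], dec = [2, 7, 5, 6, 4, 3, 5, 4, 5, 3, 2, 3, 4, 2, 3, 3, 3, 2, 1].
max_i inc[i]+dec[i]−1 = 9, with one witness 4, 9, 10, 12, 13, 18, 24, 12, 2.

9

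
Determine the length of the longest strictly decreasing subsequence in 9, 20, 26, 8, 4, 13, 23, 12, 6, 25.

4

Let dp[i] be the longest decreasing subsequence ending at position i. Then dp = [1, 1, 1, 2, 3, 2, 2, 3, 4, 2].
The maximum is 4; one witness is 20, 13, 12, 6 at positions 2,6,8,9.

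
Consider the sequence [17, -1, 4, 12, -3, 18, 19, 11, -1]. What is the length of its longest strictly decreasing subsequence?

One longest decreasing subsequence is 17, 12, 11, -1 (positions 1,4,8,9), of length 4; no longer one exists.

4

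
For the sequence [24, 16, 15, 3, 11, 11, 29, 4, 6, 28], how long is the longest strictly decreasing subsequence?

5

One longest decreasing subsequence is 24, 16, 15, 11, 4 (positions 1,2,3,5,8), of length 5; no longer one exists.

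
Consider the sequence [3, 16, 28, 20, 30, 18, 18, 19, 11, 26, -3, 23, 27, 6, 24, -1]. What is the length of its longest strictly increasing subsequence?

One longest increasing subsequence is 3, 16, 18, 19, 26, 27 (positions 1,2,6,8,10,13), of length 6; no longer one exists.

6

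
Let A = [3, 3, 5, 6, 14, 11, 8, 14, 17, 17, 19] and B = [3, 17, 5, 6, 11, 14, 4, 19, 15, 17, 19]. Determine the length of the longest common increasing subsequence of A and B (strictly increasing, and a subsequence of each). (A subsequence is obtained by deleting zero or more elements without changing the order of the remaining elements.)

7

A longest common strictly increasing subsequence is 3, 5, 6, 11, 14, 17, 19 (length 7); it appears in order in both A and B, and no longer such subsequence exists.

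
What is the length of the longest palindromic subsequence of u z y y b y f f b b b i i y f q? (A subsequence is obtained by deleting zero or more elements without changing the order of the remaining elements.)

One longest palindromic subsequence is ybbbby (positions 4,5,9,10,11,14); it reads the same forward and backward, and the interval DP gives dp[1][16] = 6.

6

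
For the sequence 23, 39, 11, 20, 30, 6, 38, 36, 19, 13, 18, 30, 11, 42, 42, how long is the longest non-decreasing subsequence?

6

Let dp[i] be the longest non-decreasing subsequence ending at position i. Then dp = [1, 2, 1, 2, 3, 1, 4, 4, 2, 2, 3, 4, 2, 5, 6].
The maximum is 6; one witness is 11, 20, 30, 38, 42, 42 at positions 3,4,5,7,14,15.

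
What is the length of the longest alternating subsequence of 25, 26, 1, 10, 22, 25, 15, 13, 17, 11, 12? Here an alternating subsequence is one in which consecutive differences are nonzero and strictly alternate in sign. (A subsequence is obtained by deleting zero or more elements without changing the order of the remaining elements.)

A longest alternating subsequence is 25, 26, 1, 22, 15, 17, 11, 12 (positions 1,2,3,5,7,9,10,11); its 7 consecutive differences strictly alternate in sign, and length 8 is optimal.

8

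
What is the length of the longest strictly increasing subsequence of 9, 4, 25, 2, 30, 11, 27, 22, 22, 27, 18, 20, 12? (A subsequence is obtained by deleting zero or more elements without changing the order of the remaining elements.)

4

Let dp[i] be the longest increasing subsequence ending at position i. Then dp = [1, 1, 2, 1, 3, 2, 3, 3, 3, 4, 3, 4, 3].
The maximum is 4; one witness is 9, 11, 22, 27 at positions 1,6,8,10.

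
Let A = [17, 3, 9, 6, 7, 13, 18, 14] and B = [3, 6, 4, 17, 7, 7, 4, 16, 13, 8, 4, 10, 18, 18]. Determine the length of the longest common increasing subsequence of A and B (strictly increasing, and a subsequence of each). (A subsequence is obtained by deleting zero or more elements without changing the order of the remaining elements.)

For each value that appears in both, track the longest common increasing run ending there.
The best achievable length is 5; one witness is 3, 6, 7, 13, 18 (A-positions 2,4,5,6,7, B-positions 1,2,5,9,13).

5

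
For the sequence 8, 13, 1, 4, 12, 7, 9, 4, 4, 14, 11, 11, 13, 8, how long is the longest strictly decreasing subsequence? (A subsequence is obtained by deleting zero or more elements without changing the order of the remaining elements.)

Scanning left to right, the best length ending at each element is: 8→1, 13→1, 1→2, 4→2, 12→2, 7→3, 9→3, 4→4, 4→4, 14→1, 11→3, 11→3, 13→2, 8→4.
So the longest decreasing subsequence has length 4, e.g. 13, 12, 7, 4.

4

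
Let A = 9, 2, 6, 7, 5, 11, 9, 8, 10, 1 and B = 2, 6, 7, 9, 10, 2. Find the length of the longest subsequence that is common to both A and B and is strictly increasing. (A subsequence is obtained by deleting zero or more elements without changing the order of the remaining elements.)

5

A longest common strictly increasing subsequence is 2, 6, 7, 9, 10 (length 5); it appears in order in both A and B, and no longer such subsequence exists.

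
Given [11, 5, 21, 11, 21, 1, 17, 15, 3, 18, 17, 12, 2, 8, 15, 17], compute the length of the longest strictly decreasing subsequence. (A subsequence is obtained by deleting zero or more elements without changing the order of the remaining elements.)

5

One longest decreasing subsequence is 21, 17, 15, 3, 2 (positions 3,7,8,9,13), of length 5; no longer one exists.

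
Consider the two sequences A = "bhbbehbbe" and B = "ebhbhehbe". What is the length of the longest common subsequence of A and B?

Backtracking the LCS table gives one alignment: b (A1,B2) → h (A2,B3) → b (A3,B4) → e (A5,B6) → h (A6,B7) → b (A8,B8) → e (A9,B9).
So the longest common subsequence has length 7.

7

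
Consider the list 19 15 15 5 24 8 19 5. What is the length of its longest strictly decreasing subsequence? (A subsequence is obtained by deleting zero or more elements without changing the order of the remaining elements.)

Scanning left to right, the best length ending at each element is: 19→1, 15→2, 15→2, 5→3, 24→1, 8→3, 19→2, 5→4.
So the longest decreasing subsequence has length 4, e.g. 19, 15, 8, 5.

4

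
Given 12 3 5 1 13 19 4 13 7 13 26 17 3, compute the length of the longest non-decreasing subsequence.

Scanning left to right, the best length ending at each element is: 12→1, 3→1, 5→2, 1→1, 13→3, 19→4, 4→2, 13→4, 7→3, 13→5, 26→6, 17→6, 3→2.
So the longest non-decreasing subsequence has length 6, e.g. 3, 5, 13, 13, 13, 26.

6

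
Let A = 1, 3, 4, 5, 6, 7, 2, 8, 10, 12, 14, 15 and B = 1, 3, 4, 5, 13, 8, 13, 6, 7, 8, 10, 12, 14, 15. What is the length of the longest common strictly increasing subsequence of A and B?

For each value that appears in both, track the longest common increasing run ending there.
The best achievable length is 11; one witness is 1, 3, 4, 5, 6, 7, 8, 10, 12, 14, 15 (A-positions 1,2,3,4,5,6,8,9,10,11,12, B-positions 1,2,3,4,8,9,10,11,12,13,14).

11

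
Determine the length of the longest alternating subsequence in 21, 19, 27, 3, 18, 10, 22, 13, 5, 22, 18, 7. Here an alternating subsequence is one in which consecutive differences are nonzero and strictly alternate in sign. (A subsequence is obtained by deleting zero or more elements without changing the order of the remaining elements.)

Track the best alternating length ending on an up-step vs a down-step at each position: up/down = 1/1, 1/2, 3/1, 1/4, 5/4, 5/6, 7/4, 7/8, 5/8, 9/4, 9/10, 9/10.
The maximum over both is 10; one such subsequence is 21, 19, 27, 3, 18, 10, 22, 13, 22, 18.

10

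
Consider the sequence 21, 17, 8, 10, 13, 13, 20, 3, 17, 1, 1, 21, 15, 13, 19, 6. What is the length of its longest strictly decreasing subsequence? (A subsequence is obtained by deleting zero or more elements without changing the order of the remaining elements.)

6

Scanning left to right, the best length ending at each element is: 21→1, 17→2, 8→3, 10→3, 13→3, 13→3, 20→2, 3→4, 17→3, 1→5, 1→5, 21→1, 15→4, 13→5, 19→3, 6→6.
So the longest decreasing subsequence has length 6, e.g. 21, 20, 17, 15, 13, 6.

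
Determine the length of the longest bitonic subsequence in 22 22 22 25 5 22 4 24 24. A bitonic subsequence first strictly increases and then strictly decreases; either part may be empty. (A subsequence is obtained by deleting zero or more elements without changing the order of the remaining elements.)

4

One longest bitonic subsequence is 22, 25, 22, 4 (positions 1,4,6,7): it rises to 25 then falls. Length 4 is optimal.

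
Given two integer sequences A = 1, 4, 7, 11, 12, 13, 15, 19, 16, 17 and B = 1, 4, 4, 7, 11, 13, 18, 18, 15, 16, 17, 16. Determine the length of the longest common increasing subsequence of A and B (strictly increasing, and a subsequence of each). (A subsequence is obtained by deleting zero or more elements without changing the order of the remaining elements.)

A longest common strictly increasing subsequence is 1, 4, 7, 11, 13, 15, 16, 17 (length 8); it appears in order in both A and B, and no longer such subsequence exists.

8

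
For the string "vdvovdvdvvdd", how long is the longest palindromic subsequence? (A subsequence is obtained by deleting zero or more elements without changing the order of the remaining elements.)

One longest palindromic subsequence is dvvdvdvvd (positions 2,3,5,6,7,8,9,10,12); it reads the same forward and backward, and the interval DP gives dp[1][12] = 9.

9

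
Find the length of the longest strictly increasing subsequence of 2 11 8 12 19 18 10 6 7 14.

4

One longest increasing subsequence is 2, 11, 12, 19 (positions 1,2,4,5), of length 4; no longer one exists.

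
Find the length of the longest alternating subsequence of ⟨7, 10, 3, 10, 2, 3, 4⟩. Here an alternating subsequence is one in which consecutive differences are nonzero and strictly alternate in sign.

6

Track the best alternating length ending on an up-step vs a down-step at each position: up/down = 1/1, 2/1, 1/3, 4/1, 1/5, 6/5, 6/5.
The maximum over both is 6; one such subsequence is 7, 10, 3, 10, 2, 3.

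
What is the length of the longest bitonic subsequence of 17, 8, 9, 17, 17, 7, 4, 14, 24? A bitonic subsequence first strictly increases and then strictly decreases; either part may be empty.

Let inc[i] be the LIS ending at i and dec[i] the longest strictly decreasing subsequence starting at i. inc = [1, 1, 2, 3, 3, 1, 1, 3, 4], dec = [4, 3, 3, 3, 3, 2, 1, 1, 1].
max_i inc[i]+dec[i]−1 = 5, with one witness 8, 9, 17, 7, 4.

5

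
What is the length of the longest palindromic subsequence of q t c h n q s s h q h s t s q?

10

One longest palindromic subsequence is qthqssqhtq (positions 1,2,4,6,7,8,10,11,13,15); it reads the same forward and backward, and the interval DP gives dp[1][15] = 10.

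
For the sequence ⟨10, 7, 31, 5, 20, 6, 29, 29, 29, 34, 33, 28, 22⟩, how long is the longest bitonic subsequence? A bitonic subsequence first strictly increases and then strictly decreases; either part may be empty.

7

One longest bitonic subsequence is 10, 20, 29, 34, 33, 28, 22 (positions 1,5,7,10,11,12,13): it rises to 34 then falls. Length 7 is optimal.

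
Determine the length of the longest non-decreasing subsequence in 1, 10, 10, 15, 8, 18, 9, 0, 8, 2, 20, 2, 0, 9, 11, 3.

One longest non-decreasing subsequence is 1, 10, 10, 15, 18, 20 (positions 1,2,3,4,6,11), of length 6; no longer one exists.

6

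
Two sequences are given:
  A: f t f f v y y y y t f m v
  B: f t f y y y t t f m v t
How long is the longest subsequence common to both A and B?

Backtracking the LCS table gives one alignment: f (A1,B1) → t (A2,B2) → f (A4,B3) → y (A6,B4) → y (A7,B5) → y (A8,B6) → t (A10,B8) → f (A11,B9) → m (A12,B10) → v (A13,B11).
So the longest common subsequence has length 10.

10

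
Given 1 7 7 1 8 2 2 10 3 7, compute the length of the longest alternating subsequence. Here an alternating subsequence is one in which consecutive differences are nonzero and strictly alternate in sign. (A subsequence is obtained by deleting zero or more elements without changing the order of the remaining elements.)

Track the best alternating length ending on an up-step vs a down-step at each position: up/down = 1/1, 2/1, 2/1, 1/3, 4/1, 4/5, 4/5, 6/1, 6/7, 8/7.
The maximum over both is 8; one such subsequence is 1, 7, 1, 8, 2, 10, 3, 7.

8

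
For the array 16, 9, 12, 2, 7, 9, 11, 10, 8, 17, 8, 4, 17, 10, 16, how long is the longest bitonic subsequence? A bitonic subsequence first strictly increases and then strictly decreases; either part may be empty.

7

Let inc[i] be the LIS ending at i and dec[i] the longest strictly decreasing subsequence starting at i. inc = [1, 1, 2, 1, 2, 3, 4, 4, 3, 5, 3, 2, 5, 4, 5], dec = [6, 3, 5, 1, 2, 3, 4, 3, 2, 3, 2, 1, 2, 1, 1].
max_i inc[i]+dec[i]−1 = 7, with one witness 2, 7, 9, 11, 10, 8, 4.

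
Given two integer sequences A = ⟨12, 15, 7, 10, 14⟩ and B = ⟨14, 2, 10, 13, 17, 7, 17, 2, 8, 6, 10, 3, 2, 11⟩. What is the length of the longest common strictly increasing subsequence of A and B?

2

A longest common strictly increasing subsequence is 7, 10 (length 2); it appears in order in both A and B, and no longer such subsequence exists.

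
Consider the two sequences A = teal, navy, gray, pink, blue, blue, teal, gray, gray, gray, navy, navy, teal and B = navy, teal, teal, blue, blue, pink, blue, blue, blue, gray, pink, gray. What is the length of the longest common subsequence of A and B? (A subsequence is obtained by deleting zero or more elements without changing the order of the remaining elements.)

6

A longest common subsequence is teal, pink, blue, blue, gray, gray (length 6); the LCS DP confirms no longer common subsequence exists.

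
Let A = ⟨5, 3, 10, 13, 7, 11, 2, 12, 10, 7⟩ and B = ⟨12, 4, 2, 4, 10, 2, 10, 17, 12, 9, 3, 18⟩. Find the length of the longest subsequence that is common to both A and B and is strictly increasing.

A longest common strictly increasing subsequence is 2, 10 (length 2); it appears in order in both A and B, and no longer such subsequence exists.

2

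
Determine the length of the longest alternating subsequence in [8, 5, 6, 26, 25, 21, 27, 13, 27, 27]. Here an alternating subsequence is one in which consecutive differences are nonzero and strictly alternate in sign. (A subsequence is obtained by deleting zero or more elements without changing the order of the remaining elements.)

7

A longest alternating subsequence is 8, 5, 26, 25, 27, 13, 27 (positions 1,2,4,5,7,8,9); its 6 consecutive differences strictly alternate in sign, and length 7 is optimal.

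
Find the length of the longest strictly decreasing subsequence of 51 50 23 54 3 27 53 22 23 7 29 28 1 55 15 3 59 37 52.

6

Let dp[i] be the longest decreasing subsequence ending at position i. Then dp = [1, 2, 3, 1, 4, 3, 2, 4, 4, 5, 3, 4, 6, 1, 5, 6, 1, 3, 3].
The maximum is 6; one witness is 51, 50, 23, 22, 7, 1 at positions 1,2,3,8,10,13.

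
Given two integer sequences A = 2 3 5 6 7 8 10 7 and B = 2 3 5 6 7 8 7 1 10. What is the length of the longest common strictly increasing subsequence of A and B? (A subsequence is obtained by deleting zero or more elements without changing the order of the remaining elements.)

A longest common strictly increasing subsequence is 2, 3, 5, 6, 7, 8, 10 (length 7); it appears in order in both A and B, and no longer such subsequence exists.

7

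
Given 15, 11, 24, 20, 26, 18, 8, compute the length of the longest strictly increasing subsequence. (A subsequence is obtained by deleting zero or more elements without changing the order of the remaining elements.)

One longest increasing subsequence is 15, 24, 26 (positions 1,3,5), of length 3; no longer one exists.

3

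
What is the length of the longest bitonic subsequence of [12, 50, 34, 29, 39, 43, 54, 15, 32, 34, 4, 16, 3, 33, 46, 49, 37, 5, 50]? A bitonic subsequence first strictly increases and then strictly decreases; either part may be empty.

8

Let inc[i] be the LIS ending at i and dec[i] the longest strictly decreasing subsequence starting at i. inc = [1, 2, 2, 2, 3, 4, 5, 2, 3, 4, 1, 3, 1, 4, 5, 6, 5, 2, 7], dec = [3, 6, 5, 4, 4, 4, 4, 3, 3, 3, 2, 2, 1, 2, 3, 3, 2, 1, 1].
max_i inc[i]+dec[i]−1 = 8, with one witness 12, 34, 39, 43, 54, 49, 37, 5.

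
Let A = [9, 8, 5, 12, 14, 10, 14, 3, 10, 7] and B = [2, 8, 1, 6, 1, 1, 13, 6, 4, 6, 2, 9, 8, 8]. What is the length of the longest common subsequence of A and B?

2

Backtracking the LCS table gives one alignment: 9 (A1,B12) → 8 (A2,B14).
So the longest common subsequence has length 2.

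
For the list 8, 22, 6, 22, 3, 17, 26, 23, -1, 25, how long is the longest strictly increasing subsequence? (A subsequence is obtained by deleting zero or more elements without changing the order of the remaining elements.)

4

Let dp[i] be the longest increasing subsequence ending at position i. Then dp = [1, 2, 1, 2, 1, 2, 3, 3, 1, 4].
The maximum is 4; one witness is 8, 22, 23, 25 at positions 1,2,8,10.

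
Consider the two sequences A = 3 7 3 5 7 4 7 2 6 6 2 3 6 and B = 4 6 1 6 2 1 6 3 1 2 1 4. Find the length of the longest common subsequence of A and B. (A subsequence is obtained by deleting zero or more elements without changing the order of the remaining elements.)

Backtracking the LCS table gives one alignment: 4 (A6,B1) → 6 (A9,B2) → 6 (A10,B4) → 2 (A11,B5) → 3 (A12,B8).
So the longest common subsequence has length 5.

5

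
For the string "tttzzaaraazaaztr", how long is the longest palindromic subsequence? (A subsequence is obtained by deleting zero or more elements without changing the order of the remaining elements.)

11

One longest palindromic subsequence is tzzaaraazzt (positions 3,4,5,6,7,8,9,10,11,14,15); it reads the same forward and backward, and the interval DP gives dp[1][16] = 11.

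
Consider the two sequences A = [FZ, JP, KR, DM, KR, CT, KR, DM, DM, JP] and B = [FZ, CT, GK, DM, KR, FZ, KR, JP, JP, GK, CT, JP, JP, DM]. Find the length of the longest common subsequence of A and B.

5

A longest common subsequence is FZ, KR, KR, CT, DM (length 5); the LCS DP confirms no longer common subsequence exists.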